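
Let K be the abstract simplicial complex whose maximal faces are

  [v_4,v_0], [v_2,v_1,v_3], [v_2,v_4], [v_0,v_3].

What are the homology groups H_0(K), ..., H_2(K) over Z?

H_0 = Z,  H_1 = Z,  H_2 = 0.

We work with the vertex ordering v_0 < v_1 < v_2 < v_3 < v_4. The simplices of K, each written with vertices in increasing order, are:

  0-simplices (5): [v_0], [v_1], [v_2], [v_3], [v_4]
  1-simplices (6): [v_0,v_3], [v_0,v_4], [v_1,v_2], [v_1,v_3], [v_2,v_3], [v_2,v_4]
  2-simplices (1): [v_1,v_2,v_3]

Hence C_0 ≅ Z^5, C_1 ≅ Z^6, C_2 ≅ Z^1.

Boundary ∂_1: C_1 → C_0 sends each edge [p,q] (with p < q) to q − p.
This gives a 5×6 integer matrix of rank 4; reducing to Smith normal form yields diagonal entries (1,1,1,1).

∂_2: C_2 → C_1 maps a triangle to the signed sum of its edges. For instance
  ∂[v_1,v_2,v_3] = [v_2,v_3] − [v_1,v_3] + [v_1,v_2].
The 6×1 boundary matrix has rank 1 and Smith normal form diag(1).

Now H_k = ker ∂_k / im ∂_{k+1}, so:

  H_0: rank C_0 − rank ∂_1 = 5 − 4 = 1, and the invariant factors of ∂_1 are all 1, so H_0 = Z.
  H_1: rank ker ∂_1 − rank ∂_2 = (6 − 4) − 1 = 1, and the invariant factors of ∂_2 are all 1, so H_1 = Z.
  H_2: rank ker ∂_2 − rank ∂_3 = (1 − 1) − 0 = 0, and there is no ∂_3, so H_2 = 0.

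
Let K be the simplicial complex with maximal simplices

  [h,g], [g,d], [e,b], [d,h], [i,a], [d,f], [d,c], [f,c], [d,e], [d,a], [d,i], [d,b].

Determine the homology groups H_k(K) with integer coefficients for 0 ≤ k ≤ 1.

H_0 ≅ Z,  H_1 ≅ Z^4.

Fix the vertex order a < b < c < d < e < f < g < h < i and write every simplex with vertices in increasing order. Then dim K = 1 and the simplices of K are:

  0-simplices (9): a, b, c, d, e, f, g, h, i
  1-simplices (12): ad, ai, bd, be, cd, cf, de, df, dg, dh, di, gh

so the chain groups are C_0 ≅ Z^9, C_1 ≅ Z^12.

∂_1: C_1 → C_0 maps an edge to its endpoints' difference, ∂[p,q] = q − p.
This gives a 9×12 integer matrix of rank 8; reducing to Smith normal form yields diagonal entries (1,1,1,1,1,1,1,1).

Computing H_k = (kernel of ∂_k) / (image of ∂_{k+1}):

  H_0: rank C_0 − rank ∂_1 = 9 − 8 = 1, and the invariant factors of ∂_1 are all 1, so H_0 = Z.
  H_1: rank ker ∂_1 − rank ∂_2 = (12 − 8) − 0 = 4, and there is no ∂_2, so H_1 = Z^4.

As a check, the Euler characteristic is 9 − 12 = -3, which agrees with 1 − 4 = -3.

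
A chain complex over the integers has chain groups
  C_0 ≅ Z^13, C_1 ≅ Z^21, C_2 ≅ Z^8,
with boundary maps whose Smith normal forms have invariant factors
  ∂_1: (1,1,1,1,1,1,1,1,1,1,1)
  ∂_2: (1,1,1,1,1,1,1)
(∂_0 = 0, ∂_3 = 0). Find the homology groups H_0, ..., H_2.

H_0 ≅ Z^2,  H_1 ≅ Z^3,  H_2 ≅ Z.

H_0: b_0 = 13 − 0 − 11 = 2; torsion from ∂_1 factors > 1: none. So H_0 ≅ Z^2.
H_1: b_1 = 21 − 11 − 7 = 3; torsion from ∂_2 factors > 1: none. So H_1 ≅ Z^3.
H_2: b_2 = 8 − 7 − 0 = 1; torsion from ∂_3 factors > 1: none. So H_2 ≅ Z.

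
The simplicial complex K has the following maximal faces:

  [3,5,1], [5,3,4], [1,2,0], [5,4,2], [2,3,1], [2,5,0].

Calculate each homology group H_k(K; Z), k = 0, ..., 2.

K has 6 vertices, 12 edges, 6 triangles.
rank ∂_0 = 0, rank ∂_1 = 5 ⇒ b_0 = 6 − 0 − 5 = 1; all invariant factors of ∂_1 are 1 so no torsion. So H_0 = Z.
rank ∂_1 = 5, rank ∂_2 = 6 ⇒ b_1 = 12 − 5 − 6 = 1; all invariant factors of ∂_2 are 1 so no torsion. So H_1 = Z.
rank ∂_2 = 6, rank ∂_3 = 0 ⇒ b_2 = 6 − 6 − 0 = 0. So H_2 = 0.

H_0 ≅ Z,  H_1 ≅ Z,  H_2 = 0.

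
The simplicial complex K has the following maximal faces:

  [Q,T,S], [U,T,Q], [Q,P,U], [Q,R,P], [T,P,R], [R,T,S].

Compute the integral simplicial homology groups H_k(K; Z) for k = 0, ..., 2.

Order the vertices as P < Q < R < S < T < U. Listing each simplex with vertices in this order, K has dimension 2 with simplices:

  0-simplices (6): P, Q, R, S, T, U
  1-simplices (12): PQ, PR, PT, PU, QR, QS, QT, QU, RS, RT, ST, TU
  2-simplices (6): PQR, PQU, PRT, QST, QTU, RST

giving chain groups C_0 ≅ Z^6, C_1 ≅ Z^12, C_2 ≅ Z^6.

Boundary ∂_1: C_1 → C_0 maps an edge to its endpoints' difference, ∂[p,q] = q − p. For instance
  ∂PR = R − P.
The 6×12 boundary matrix has rank 5 and Smith normal form diag(1,1,1,1,1).

∂_2: C_2 → C_1 acts by ∂[p,q,r] = [q,r] − [p,r] + [p,q]. For instance
  ∂QST = ST − QT + QS,
  ∂PQR = QR − PR + PQ.
As a 12×6 matrix over Z this has rank 6, with invariant factors (1,1,1,1,1,1).

Computing H_k = (kernel of ∂_k) / (image of ∂_{k+1}):

  H_0: rank C_0 − rank ∂_1 = 6 − 5 = 1, and the invariant factors of ∂_1 are all 1, so H_0 ≅ Z.
  H_1: rank ker ∂_1 − rank ∂_2 = (12 − 5) − 6 = 1, and the invariant factors of ∂_2 are all 1, so H_1 ≅ Z.
  H_2: rank ker ∂_2 − rank ∂_3 = (6 − 6) − 0 = 0, and there is no ∂_3, so H_2 ≅ 0.

As a check, the Euler characteristic is 6 − 12 + 6 = 0, which agrees with 1 − 1 + 0 = 0.

H_0 = Z,  H_1 = Z,  H_2 = 0.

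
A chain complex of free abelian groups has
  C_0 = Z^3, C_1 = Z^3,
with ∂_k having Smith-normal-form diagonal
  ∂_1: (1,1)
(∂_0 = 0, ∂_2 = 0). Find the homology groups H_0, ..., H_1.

H_0: b_0 = 3 − 0 − 2 = 1; torsion from ∂_1 factors > 1: none. So H_0 = Z.
H_1: b_1 = 3 − 2 − 0 = 1; torsion from ∂_2 factors > 1: none. So H_1 = Z.

H_0 = Z,  H_1 = Z.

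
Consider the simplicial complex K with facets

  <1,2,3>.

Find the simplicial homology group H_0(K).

Take the total order 1 < 2 < 3 on the vertex set. Then K (dimension 2) consists of the simplices:

  0-simplices (3): [1], [2], [3]
  1-simplices (3): [1,2], [1,3], [2,3]
  2-simplices (1): [1,2,3]

Hence C_0 ≅ Z^3, C_1 ≅ Z^3, C_2 ≅ Z^1.

The boundary map ∂_1: C_1 → C_0 maps an edge to its endpoints' difference, ∂[p,q] = q − p. For instance
  ∂[1,3] = [3] − [1].
The 3×3 boundary matrix has rank 2 and Smith normal form diag(1,1).

The boundary map ∂_2: C_2 → C_1 maps a triangle to the signed sum of its edges. For instance
  ∂[1,2,3] = [2,3] − [1,3] + [1,2].
The 3×1 boundary matrix has rank 1 and Smith normal form diag(1).

Computing H_k = (kernel of ∂_k) / (image of ∂_{k+1}):

  H_0: rank C_0 − rank ∂_1 = 3 − 2 = 1, and the invariant factors of ∂_1 are all 1, so H_0 ≅ Z.

(K is a triangulation of the 2-simplex.)

H_0 = Z.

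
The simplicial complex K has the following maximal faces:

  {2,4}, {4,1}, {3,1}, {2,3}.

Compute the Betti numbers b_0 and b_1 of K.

b_0 = 1, b_1 = 1.

We work with the vertex ordering 1 < 2 < 3 < 4. The simplices of K, each written with vertices in increasing order, are:

  0-simplices (4): [1], [2], [3], [4]
  1-simplices (4): [1,3], [1,4], [2,3], [2,4]

giving chain groups C_0 ≅ Z^4, C_1 ≅ Z^4.

The boundary map ∂_1: C_1 → C_0 sends each edge [p,q] (with p < q) to q − p. For instance
  ∂[2,4] = [4] − [2].
The 4×4 boundary matrix has rank 3 and Smith normal form diag(1,1,1).

Now H_k = ker ∂_k / im ∂_{k+1}, so:

  H_0: rank C_0 − rank ∂_1 = 4 − 3 = 1, and the invariant factors of ∂_1 are all 1, so H_0 = Z.
  H_1: rank ker ∂_1 − rank ∂_2 = (4 − 3) − 0 = 1, and there is no ∂_2, so H_1 = Z.

As a check, the Euler characteristic is 4 − 4 = 0, which agrees with 1 − 1 = 0.

Hence the Betti numbers are b_0 = 1, b_1 = 1.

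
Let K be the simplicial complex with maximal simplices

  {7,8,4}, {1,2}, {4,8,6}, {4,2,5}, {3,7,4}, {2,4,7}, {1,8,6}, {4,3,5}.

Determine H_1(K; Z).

H_1 = Z.

Order the vertices as 1 < 2 < 3 < 4 < 5 < 6 < 7 < 8. Listing each simplex with vertices in this order, K has dimension 2 with simplices:

  0-simplices (8): [1], [2], [3], [4], [5], [6], [7], [8]
  1-simplices (15): [1,2], [1,6], [1,8], [2,4], [2,5], [2,7], [3,4], [3,5], [3,7], [4,5], [4,6], [4,7], [4,8], [6,8], [7,8]
  2-simplices (7): [1,6,8], [2,4,5], [2,4,7], [3,4,5], [3,4,7], [4,6,8], [4,7,8]

Hence C_0 ≅ Z^8, C_1 ≅ Z^15, C_2 ≅ Z^7.

∂_1: C_1 → C_0 is given by ∂[p,q] = [q] − [p]. For instance
  ∂[3,4] = [4] − [3].
The resulting 8×15 matrix has rank 7, and its Smith normal form has invariant factors (1,1,1,1,1,1,1).

The boundary map ∂_2: C_2 → C_1 sends each 2-simplex [p,q,r] to [q,r] − [p,r] + [p,q]. For instance
  ∂[3,4,5] = [4,5] − [3,5] + [3,4],
  ∂[2,4,5] = [4,5] − [2,5] + [2,4].
This gives a 15×7 integer matrix of rank 7; reducing to Smith normal form yields diagonal entries (1,1,1,1,1,1,1).

Now H_k = ker ∂_k / im ∂_{k+1}, so:

  H_1: rank ker ∂_1 − rank ∂_2 = (15 − 7) − 7 = 1, and the invariant factors of ∂_2 are all 1, so H_1 ≅ Z.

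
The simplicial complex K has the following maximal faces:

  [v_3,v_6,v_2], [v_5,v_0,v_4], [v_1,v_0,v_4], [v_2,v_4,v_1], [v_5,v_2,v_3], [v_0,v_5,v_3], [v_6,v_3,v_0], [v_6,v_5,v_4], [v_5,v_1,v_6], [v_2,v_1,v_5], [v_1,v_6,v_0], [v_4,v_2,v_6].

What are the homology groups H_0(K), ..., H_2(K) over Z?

K has 7 vertices, 18 edges, 12 triangles.
rank ∂_0 = 0, rank ∂_1 = 6 ⇒ b_0 = 7 − 0 − 6 = 1; all invariant factors of ∂_1 are 1 so no torsion. So H_0 = Z.
rank ∂_1 = 6, rank ∂_2 = 12 ⇒ b_1 = 18 − 6 − 12 = 0; ∂_2 has invariant factor(s) [2] giving torsion. So H_1 = Z/2Z.
rank ∂_2 = 12, rank ∂_3 = 0 ⇒ b_2 = 12 − 12 − 0 = 0. So H_2 = 0.

H_0 = Z,  H_1 = Z/2Z,  H_2 = 0.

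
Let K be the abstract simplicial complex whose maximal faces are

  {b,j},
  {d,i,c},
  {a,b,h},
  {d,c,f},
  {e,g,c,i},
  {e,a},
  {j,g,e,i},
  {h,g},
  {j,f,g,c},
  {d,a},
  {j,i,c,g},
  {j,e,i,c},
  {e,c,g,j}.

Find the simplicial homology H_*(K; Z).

H_0 ≅ Z,  H_1 ≅ Z^3,  H_2 = 0,  H_3 ≅ Z.

We work with the vertex ordering a < b < c < d < e < f < g < h < i < j. The simplices of K, each written with vertices in increasing order, are:

  0-simplices (10): a, b, c, d, e, f, g, h, i, j
  1-simplices (23): ab, ad, ae, ah, bh, bj, cd, ce, cf, cg, ci, cj, df, di, eg, ei, ej, fg, fj, gh, gi, gj, ij
  2-simplices (16): abh, cdf, cdi, ceg, cei, cej, cfg, cfj, cgi, cgj, cij, egi, egj, eij, fgj, gij
  3-simplices (6): cegi, cegj, ceij, cfgj, cgij, egij

giving chain groups C_0 ≅ Z^10, C_1 ≅ Z^23, C_2 ≅ Z^16, C_3 ≅ Z^6.

The boundary map ∂_1: C_1 → C_0 maps an edge to its endpoints' difference, ∂[p,q] = q − p. For instance
  ∂df = f − d.
The resulting 10×23 matrix has rank 9, and its Smith normal form has invariant factors (1,1,1,1,1,1,1,1,1).

∂_2: C_2 → C_1 sends each 2-simplex [p,q,r] to [q,r] − [p,r] + [p,q]. For instance
  ∂cfg = fg − cg + cf,
  ∂cei = ei − ci + ce.
As a 23×16 matrix over Z this has rank 11, with invariant factors (1,1,1,1,1,1,1,1,1,1,1).

Boundary ∂_3: C_3 → C_2 sends each 3-simplex σ to the alternating sum Σ_i (−1)^i (σ with its i-th vertex removed). For instance
  ∂cgij = gij − cij + cgj − cgi,
  ∂cegi = egi − cgi + cei − ceg.
This gives a 16×6 integer matrix of rank 5; reducing to Smith normal form yields diagonal entries (1,1,1,1,1).

Computing H_k = (kernel of ∂_k) / (image of ∂_{k+1}):

  H_0: rank C_0 − rank ∂_1 = 10 − 9 = 1, and the invariant factors of ∂_1 are all 1, so H_0 = Z.
  H_1: rank ker ∂_1 − rank ∂_2 = (23 − 9) − 11 = 3, and the invariant factors of ∂_2 are all 1, so H_1 = Z^3.
  H_2: rank ker ∂_2 − rank ∂_3 = (16 − 11) − 5 = 0, and the invariant factors of ∂_3 are all 1, so H_2 = 0.
  H_3: rank ker ∂_3 − rank ∂_4 = (6 − 5) − 0 = 1, and there is no ∂_4, so H_3 = Z.

As a check, the Euler characteristic is 10 − 23 + 16 − 6 = -3, which agrees with 1 − 3 + 0 − 1 = -3.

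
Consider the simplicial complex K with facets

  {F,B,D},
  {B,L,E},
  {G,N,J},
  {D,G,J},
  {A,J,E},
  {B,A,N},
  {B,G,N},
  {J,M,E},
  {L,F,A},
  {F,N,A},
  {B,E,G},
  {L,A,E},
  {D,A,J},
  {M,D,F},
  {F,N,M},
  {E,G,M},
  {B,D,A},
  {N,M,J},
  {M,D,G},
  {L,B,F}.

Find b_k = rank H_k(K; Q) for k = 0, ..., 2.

b_0 = 1, b_1 = 1, b_2 = 0.

K has 10 vertices, 30 edges, 20 triangles.
rank ∂_0 = 0, rank ∂_1 = 9 ⇒ b_0 = 10 − 0 − 9 = 1; all invariant factors of ∂_1 are 1 so no torsion. So H_0 ≅ Z.
rank ∂_1 = 9, rank ∂_2 = 20 ⇒ b_1 = 30 − 9 − 20 = 1; ∂_2 has invariant factor(s) [2] giving torsion. So H_1 ≅ Z ⊕ Z/2.
rank ∂_2 = 20, rank ∂_3 = 0 ⇒ b_2 = 20 − 20 − 0 = 0. So H_2 ≅ 0.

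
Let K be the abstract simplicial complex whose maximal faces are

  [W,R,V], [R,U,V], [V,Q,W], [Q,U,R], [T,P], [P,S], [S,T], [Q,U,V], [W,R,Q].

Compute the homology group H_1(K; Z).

K has 8 vertices, 12 edges, 6 triangles.
rank ∂_1 = 6, rank ∂_2 = 5 ⇒ b_1 = 12 − 6 − 5 = 1; all invariant factors of ∂_2 are 1 so no torsion. So H_1 ≅ Z.

H_1 ≅ Z.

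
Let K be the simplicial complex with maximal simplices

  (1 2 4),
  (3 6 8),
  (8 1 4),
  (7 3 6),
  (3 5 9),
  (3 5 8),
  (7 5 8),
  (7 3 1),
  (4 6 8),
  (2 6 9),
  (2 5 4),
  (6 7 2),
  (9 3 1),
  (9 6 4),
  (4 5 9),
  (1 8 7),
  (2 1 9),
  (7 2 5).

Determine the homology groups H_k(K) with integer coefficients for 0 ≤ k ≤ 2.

H_0 ≅ Z,  H_1 ≅ Z × Z/2,  H_2 = 0.

Fix the vertex order 1 < 2 < 3 < 4 < 5 < 6 < 7 < 8 < 9 and write every simplex with vertices in increasing order. Then dim K = 2 and the simplices of K are:

  0-simplices (9): [1], [2], [3], [4], [5], [6], [7], [8], [9]
  1-simplices (27): (27 of them)
  2-simplices (18): [1,2,4], [1,2,9], [1,3,7], [1,3,9], [1,4,8], [1,7,8], [2,4,5], [2,5,7], [2,6,7], [2,6,9], [3,5,8], [3,5,9], [3,6,7], [3,6,8], [4,5,9], [4,6,8], [4,6,9], [5,7,8]

Hence C_0 ≅ Z^9, C_1 ≅ Z^27, C_2 ≅ Z^18.

Boundary ∂_1: C_1 → C_0 is given by ∂[p,q] = [q] − [p].
The resulting 9×27 matrix has rank 8, and its Smith normal form has invariant factors (1,1,1,1,1,1,1,1).

∂_2: C_2 → C_1 maps a triangle to the signed sum of its edges. For instance
  ∂[5,7,8] = [7,8] − [5,8] + [5,7],
  ∂[2,6,7] = [6,7] − [2,7] + [2,6].
The resulting 27×18 matrix has rank 18, and its Smith normal form has invariant factors (1,1,1,1,1,1,1,1,1,1,1,1,1,1,1,1,1,2).

Computing H_k = (kernel of ∂_k) / (image of ∂_{k+1}):

  H_0: rank C_0 − rank ∂_1 = 9 − 8 = 1, and the invariant factors of ∂_1 are all 1, so H_0 = Z.
  H_1: rank ker ∂_1 − rank ∂_2 = (27 − 8) − 18 = 1, and ∂_2 has invariant factor 2 > 1, so H_1 = Z × Z/2.
  H_2: rank ker ∂_2 − rank ∂_3 = (18 − 18) − 0 = 0, and there is no ∂_3, so H_2 = 0.

As a check, the Euler characteristic is 9 − 27 + 18 = 0, which agrees with 1 − 1 + 0 = 0.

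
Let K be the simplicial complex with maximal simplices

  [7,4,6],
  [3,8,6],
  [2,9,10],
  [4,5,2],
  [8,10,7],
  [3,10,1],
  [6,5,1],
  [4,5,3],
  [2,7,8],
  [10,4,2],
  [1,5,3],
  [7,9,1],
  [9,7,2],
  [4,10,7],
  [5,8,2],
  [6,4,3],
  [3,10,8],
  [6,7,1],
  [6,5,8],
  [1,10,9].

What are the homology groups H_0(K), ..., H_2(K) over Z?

Order the vertices as 1 < 2 < 3 < 4 < 5 < 6 < 7 < 8 < 9 < 10. Listing each simplex with vertices in this order, K has dimension 2 with simplices:

  0-simplices (10): [1], [2], [3], [4], [5], [6], [7], [8], [9], [10]
  1-simplices (30): (30 of them)
  2-simplices (20): (20 of them)

Hence C_0 ≅ Z^10, C_1 ≅ Z^30, C_2 ≅ Z^20.

The boundary map ∂_1: C_1 → C_0 is given by ∂[p,q] = [q] − [p]. For instance
  ∂[2,4] = [4] − [2].
The resulting 10×30 matrix has rank 9, and its Smith normal form has invariant factors (1,1,1,1,1,1,1,1,1).

∂_2: C_2 → C_1 acts by ∂[p,q,r] = [q,r] − [p,r] + [p,q]. For instance
  ∂[1,6,7] = [6,7] − [1,7] + [1,6],
  ∂[2,4,10] = [4,10] − [2,10] + [2,4].
This gives a 30×20 integer matrix of rank 20; reducing to Smith normal form yields diagonal entries (1,1,1,1,1,1,1,1,1,1,1,1,1,1,1,1,1,1,1,2).

From H_k ≅ ker(∂_k) / im(∂_{k+1}) we obtain:

  H_0: rank C_0 − rank ∂_1 = 10 − 9 = 1, and the invariant factors of ∂_1 are all 1, so H_0 ≅ Z.
  H_1: rank ker ∂_1 − rank ∂_2 = (30 − 9) − 20 = 1, and ∂_2 has invariant factor 2 > 1, so H_1 ≅ Z ⊕ Z/2.
  H_2: rank ker ∂_2 − rank ∂_3 = (20 − 20) − 0 = 0, and there is no ∂_3, so H_2 ≅ 0.

(K is a triangulation of the Klein bottle.)

H_0 ≅ Z,  H_1 ≅ Z ⊕ Z/2,  H_2 = 0.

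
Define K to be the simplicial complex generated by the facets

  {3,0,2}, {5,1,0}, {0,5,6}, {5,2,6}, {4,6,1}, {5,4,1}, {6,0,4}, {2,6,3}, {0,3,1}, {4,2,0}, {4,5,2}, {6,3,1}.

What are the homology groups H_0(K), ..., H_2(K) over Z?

H_0 ≅ Z,  H_1 ≅ Z_2,  H_2 = 0.

Fix the vertex order 0 < 1 < 2 < 3 < 4 < 5 < 6 and write every simplex with vertices in increasing order. Then dim K = 2 and the simplices of K are:

  0-simplices (7): [0], [1], [2], [3], [4], [5], [6]
  1-simplices (18): [0,1], [0,2], [0,3], [0,4], [0,5], [0,6], [1,3], [1,4], [1,5], [1,6], [2,3], [2,4], [2,5], [2,6], [3,6], [4,5], [4,6], [5,6]
  2-simplices (12): [0,1,3], [0,1,5], [0,2,3], [0,2,4], [0,4,6], [0,5,6], [1,3,6], [1,4,5], [1,4,6], [2,3,6], [2,4,5], [2,5,6]

so the chain groups are C_0 ≅ Z^7, C_1 ≅ Z^18, C_2 ≅ Z^12.

The boundary map ∂_1: C_1 → C_0 is given by ∂[p,q] = [q] − [p]. For instance
  ∂[4,5] = [5] − [4].
The resulting 7×18 matrix has rank 6, and its Smith normal form has invariant factors (1,1,1,1,1,1).

∂_2: C_2 → C_1 acts by ∂[p,q,r] = [q,r] − [p,r] + [p,q]. For instance
  ∂[2,3,6] = [3,6] − [2,6] + [2,3],
  ∂[0,1,3] = [1,3] − [0,3] + [0,1].
The resulting 18×12 matrix has rank 12, and its Smith normal form has invariant factors (1,1,1,1,1,1,1,1,1,1,1,2).

Computing H_k = (kernel of ∂_k) / (image of ∂_{k+1}):

  H_0: rank C_0 − rank ∂_1 = 7 − 6 = 1, and the invariant factors of ∂_1 are all 1, so H_0 = Z.
  H_1: rank ker ∂_1 − rank ∂_2 = (18 − 6) − 12 = 0, and ∂_2 has invariant factor 2 > 1, so H_1 = Z_2.
  H_2: rank ker ∂_2 − rank ∂_3 = (12 − 12) − 0 = 0, and there is no ∂_3, so H_2 = 0.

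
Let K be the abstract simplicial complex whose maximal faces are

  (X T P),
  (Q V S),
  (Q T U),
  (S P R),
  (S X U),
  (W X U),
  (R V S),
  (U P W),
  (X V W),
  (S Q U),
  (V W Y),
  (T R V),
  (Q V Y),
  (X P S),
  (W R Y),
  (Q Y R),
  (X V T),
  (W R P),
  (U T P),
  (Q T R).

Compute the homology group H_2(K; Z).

We work with the vertex ordering P < Q < R < S < T < U < V < W < X < Y. The simplices of K, each written with vertices in increasing order, are:

  0-simplices (10): P, Q, R, S, T, U, V, W, X, Y
  1-simplices (30): PR, PS, PT, PU, PW, PX, QR, QS, QT, QU, QV, QY, RS, RT, RV, RW, RY, SU, SV, SX, TU, TV, TX, UW, UX, VW, VX, VY, WX, WY
  2-simplices (20): PRS, PRW, PSX, PTU, PTX, PUW, QRT, QRY, QSU, QSV, QTU, QVY, RSV, RTV, RWY, SUX, TVX, UWX, VWX, VWY

giving chain groups C_0 ≅ Z^10, C_1 ≅ Z^30, C_2 ≅ Z^20.

∂_1: C_1 → C_0 maps an edge to its endpoints' difference, ∂[p,q] = q − p. For instance
  ∂PX = X − P.
As a 10×30 matrix over Z this has rank 9, with invariant factors (1,1,1,1,1,1,1,1,1).

∂_2: C_2 → C_1 acts by ∂[p,q,r] = [q,r] − [p,r] + [p,q]. For instance
  ∂PRW = RW − PW + PR,
  ∂VWX = WX − VX + VW.
This gives a 30×20 integer matrix of rank 20; reducing to Smith normal form yields diagonal entries (1,1,1,1,1,1,1,1,1,1,1,1,1,1,1,1,1,1,1,2).

Reading off H_k = ker ∂_k / im ∂_{k+1}:

  H_2: rank ker ∂_2 − rank ∂_3 = (20 − 20) − 0 = 0, and there is no ∂_3, so H_2 ≅ 0.

H_2 = 0.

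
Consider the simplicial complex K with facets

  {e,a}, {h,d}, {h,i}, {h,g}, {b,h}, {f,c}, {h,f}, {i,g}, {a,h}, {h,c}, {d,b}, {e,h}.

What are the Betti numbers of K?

K has 9 vertices, 12 edges.
rank ∂_0 = 0, rank ∂_1 = 8 ⇒ b_0 = 9 − 0 − 8 = 1; all invariant factors of ∂_1 are 1 so no torsion. So H_0 ≅ Z.
rank ∂_1 = 8, rank ∂_2 = 0 ⇒ b_1 = 12 − 8 − 0 = 4. So H_1 ≅ Z^4.

b_0 = 1, b_1 = 4.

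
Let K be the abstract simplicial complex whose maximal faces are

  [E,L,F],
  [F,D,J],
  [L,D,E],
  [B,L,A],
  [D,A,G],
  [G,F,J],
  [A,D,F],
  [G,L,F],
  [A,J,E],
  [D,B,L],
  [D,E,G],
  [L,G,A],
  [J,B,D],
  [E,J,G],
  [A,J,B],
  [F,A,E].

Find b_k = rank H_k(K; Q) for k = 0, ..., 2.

Take the total order A < B < D < E < F < G < J < L on the vertex set. Then K (dimension 2) consists of the simplices:

  0-simplices (8): A, B, D, E, F, G, J, L
  1-simplices (24): AB, AD, AE, AF, AG, AJ, AL, BD, BJ, BL, DE, DF, DG, DJ, DL, EF, EG, EJ, EL, FG, FJ, FL, GJ, GL
  2-simplices (16): ABJ, ABL, ADF, ADG, AEF, AEJ, AGL, BDJ, BDL, DEG, DEL, DFJ, EFL, EGJ, FGJ, FGL

giving chain groups C_0 ≅ Z^8, C_1 ≅ Z^24, C_2 ≅ Z^16.

The boundary map ∂_1: C_1 → C_0 sends each edge [p,q] (with p < q) to q − p. For instance
  ∂EF = F − E.
The resulting 8×24 matrix has rank 7, and its Smith normal form has invariant factors (1,1,1,1,1,1,1).

∂_2: C_2 → C_1 sends each 2-simplex [p,q,r] to [q,r] − [p,r] + [p,q]. For instance
  ∂DEG = EG − DG + DE,
  ∂ABJ = BJ − AJ + AB.
As a 24×16 matrix over Z this has rank 15, with invariant factors (1,1,1,1,1,1,1,1,1,1,1,1,1,1,1).

Now H_k = ker ∂_k / im ∂_{k+1}, so:

  H_0: rank C_0 − rank ∂_1 = 8 − 7 = 1, and the invariant factors of ∂_1 are all 1, so H_0 = Z.
  H_1: rank ker ∂_1 − rank ∂_2 = (24 − 7) − 15 = 2, and the invariant factors of ∂_2 are all 1, so H_1 = Z^2.
  H_2: rank ker ∂_2 − rank ∂_3 = (16 − 15) − 0 = 1, and there is no ∂_3, so H_2 = Z.

As a check, the Euler characteristic is 8 − 24 + 16 = 0, which agrees with 1 − 2 + 1 = 0.

Hence the Betti numbers are b_0 = 1, b_1 = 2, b_2 = 1.

b_0 = 1, b_1 = 2, b_2 = 1.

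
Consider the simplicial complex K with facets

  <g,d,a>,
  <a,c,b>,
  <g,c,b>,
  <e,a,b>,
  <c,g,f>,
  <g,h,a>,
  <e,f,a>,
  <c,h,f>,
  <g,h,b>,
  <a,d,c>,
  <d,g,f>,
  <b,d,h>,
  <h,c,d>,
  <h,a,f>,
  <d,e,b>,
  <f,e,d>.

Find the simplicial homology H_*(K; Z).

H_0 ≅ Z,  H_1 ≅ Z^2,  H_2 ≅ Z.

Take the total order a < b < c < d < e < f < g < h on the vertex set. Then K (dimension 2) consists of the simplices:

  0-simplices (8): a, b, c, d, e, f, g, h
  1-simplices (24): ab, ac, ad, ae, af, ag, ah, bc, bd, be, bg, bh, cd, cf, cg, ch, de, df, dg, dh, ef, fg, fh, gh
  2-simplices (16): abc, abe, acd, adg, aef, afh, agh, bcg, bde, bdh, bgh, cdh, cfg, cfh, def, dfg

giving chain groups C_0 ≅ Z^8, C_1 ≅ Z^24, C_2 ≅ Z^16.

The boundary map ∂_1: C_1 → C_0 sends each edge [p,q] (with p < q) to q − p.
As a 8×24 matrix over Z this has rank 7, with invariant factors (1,1,1,1,1,1,1).

The boundary map ∂_2: C_2 → C_1 sends each 2-simplex [p,q,r] to [q,r] − [p,r] + [p,q]. For instance
  ∂agh = gh − ah + ag,
  ∂aef = ef − af + ae.
This gives a 24×16 integer matrix of rank 15; reducing to Smith normal form yields diagonal entries (1,1,1,1,1,1,1,1,1,1,1,1,1,1,1).

Computing H_k = (kernel of ∂_k) / (image of ∂_{k+1}):

  H_0: rank C_0 − rank ∂_1 = 8 − 7 = 1, and the invariant factors of ∂_1 are all 1, so H_0 ≅ Z.
  H_1: rank ker ∂_1 − rank ∂_2 = (24 − 7) − 15 = 2, and the invariant factors of ∂_2 are all 1, so H_1 ≅ Z^2.
  H_2: rank ker ∂_2 − rank ∂_3 = (16 − 15) − 0 = 1, and there is no ∂_3, so H_2 ≅ Z.

(K is a triangulation of the torus T^2.)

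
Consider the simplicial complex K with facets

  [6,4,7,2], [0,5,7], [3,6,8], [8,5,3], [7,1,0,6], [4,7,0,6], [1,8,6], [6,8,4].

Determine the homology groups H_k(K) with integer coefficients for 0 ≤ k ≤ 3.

Take the total order 0 < 1 < 2 < 3 < 4 < 5 < 6 < 7 < 8 on the vertex set. Then K (dimension 3) consists of the simplices:

  0-simplices (9): [0], [1], [2], [3], [4], [5], [6], [7], [8]
  1-simplices (21): [0,1], [0,4], [0,5], [0,6], [0,7], [1,6], [1,7], [1,8], [2,4], [2,6], [2,7], [3,5], [3,6], [3,8], [4,6], [4,7], [4,8], [5,7], [5,8], [6,7], [6,8]
  2-simplices (15): [0,1,6], [0,1,7], [0,4,6], [0,4,7], [0,5,7], [0,6,7], [1,6,7], [1,6,8], [2,4,6], [2,4,7], [2,6,7], [3,5,8], [3,6,8], [4,6,7], [4,6,8]
  3-simplices (3): [0,1,6,7], [0,4,6,7], [2,4,6,7]

so the chain groups are C_0 ≅ Z^9, C_1 ≅ Z^21, C_2 ≅ Z^15, C_3 ≅ Z^3.

The boundary map ∂_1: C_1 → C_0 sends each edge [p,q] (with p < q) to q − p. For instance
  ∂[0,1] = [1] − [0].
The resulting 9×21 matrix has rank 8, and its Smith normal form has invariant factors (1,1,1,1,1,1,1,1).

The boundary map ∂_2: C_2 → C_1 sends each 2-simplex [p,q,r] to [q,r] − [p,r] + [p,q]. For instance
  ∂[2,4,6] = [4,6] − [2,6] + [2,4],
  ∂[1,6,7] = [6,7] − [1,7] + [1,6].
This gives a 21×15 integer matrix of rank 12; reducing to Smith normal form yields diagonal entries (1,1,1,1,1,1,1,1,1,1,1,1).

Boundary ∂_3: C_3 → C_2 sends each 3-simplex σ to the alternating sum Σ_i (−1)^i (σ with its i-th vertex removed). For instance
  ∂[0,1,6,7] = [1,6,7] − [0,6,7] + [0,1,7] − [0,1,6],
  ∂[2,4,6,7] = [4,6,7] − [2,6,7] + [2,4,7] − [2,4,6].
The resulting 15×3 matrix has rank 3, and its Smith normal form has invariant factors (1,1,1).

Computing H_k = (kernel of ∂_k) / (image of ∂_{k+1}):

  H_0: rank C_0 − rank ∂_1 = 9 − 8 = 1, and the invariant factors of ∂_1 are all 1, so H_0 ≅ Z.
  H_1: rank ker ∂_1 − rank ∂_2 = (21 − 8) − 12 = 1, and the invariant factors of ∂_2 are all 1, so H_1 ≅ Z.
  H_2: rank ker ∂_2 − rank ∂_3 = (15 − 12) − 3 = 0, and the invariant factors of ∂_3 are all 1, so H_2 ≅ 0.
  H_3: rank ker ∂_3 − rank ∂_4 = (3 − 3) − 0 = 0, and there is no ∂_4, so H_3 ≅ 0.

H_0 ≅ Z,  H_1 ≅ Z,  H_2 = 0,  H_3 = 0.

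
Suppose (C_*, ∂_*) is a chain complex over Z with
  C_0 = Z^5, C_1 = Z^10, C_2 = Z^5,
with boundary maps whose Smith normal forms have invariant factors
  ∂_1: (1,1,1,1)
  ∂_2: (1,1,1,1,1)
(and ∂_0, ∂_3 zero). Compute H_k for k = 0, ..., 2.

H_0 = Z,  H_1 = Z,  H_2 = 0.

H_0: b_0 = 5 − 0 − 4 = 1; torsion from ∂_1 factors > 1: none. So H_0 = Z.
H_1: b_1 = 10 − 4 − 5 = 1; torsion from ∂_2 factors > 1: none. So H_1 = Z.
H_2: b_2 = 5 − 5 − 0 = 0; torsion from ∂_3 factors > 1: none. So H_2 = 0.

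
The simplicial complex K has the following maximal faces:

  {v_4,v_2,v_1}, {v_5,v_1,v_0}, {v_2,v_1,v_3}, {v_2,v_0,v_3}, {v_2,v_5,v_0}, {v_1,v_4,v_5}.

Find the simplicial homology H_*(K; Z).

We work with the vertex ordering v_0 < v_1 < v_2 < v_3 < v_4 < v_5. The simplices of K, each written with vertices in increasing order, are:

  0-simplices (6): [v_0], [v_1], [v_2], [v_3], [v_4], [v_5]
  1-simplices (12): [v_0,v_1], [v_0,v_2], [v_0,v_3], [v_0,v_5], [v_1,v_2], [v_1,v_3], [v_1,v_4], [v_1,v_5], [v_2,v_3], [v_2,v_4], [v_2,v_5], [v_4,v_5]
  2-simplices (6): [v_0,v_1,v_5], [v_0,v_2,v_3], [v_0,v_2,v_5], [v_1,v_2,v_3], [v_1,v_2,v_4], [v_1,v_4,v_5]

Hence C_0 ≅ Z^6, C_1 ≅ Z^12, C_2 ≅ Z^6.

∂_1: C_1 → C_0 sends each edge [p,q] (with p < q) to q − p. For instance
  ∂[v_1,v_5] = [v_5] − [v_1].
As a 6×12 matrix over Z this has rank 5, with invariant factors (1,1,1,1,1).

The boundary map ∂_2: C_2 → C_1 acts by ∂[p,q,r] = [q,r] − [p,r] + [p,q]. For instance
  ∂[v_1,v_2,v_3] = [v_2,v_3] − [v_1,v_3] + [v_1,v_2],
  ∂[v_0,v_2,v_3] = [v_2,v_3] − [v_0,v_3] + [v_0,v_2].
This gives a 12×6 integer matrix of rank 6; reducing to Smith normal form yields diagonal entries (1,1,1,1,1,1).

From H_k ≅ ker(∂_k) / im(∂_{k+1}) we obtain:

  H_0: rank C_0 − rank ∂_1 = 6 − 5 = 1, and the invariant factors of ∂_1 are all 1, so H_0 = Z.
  H_1: rank ker ∂_1 − rank ∂_2 = (12 − 5) − 6 = 1, and the invariant factors of ∂_2 are all 1, so H_1 = Z.
  H_2: rank ker ∂_2 − rank ∂_3 = (6 − 6) − 0 = 0, and there is no ∂_3, so H_2 = 0.

As a check, the Euler characteristic is 6 − 12 + 6 = 0, which agrees with 1 − 1 + 0 = 0.

H_0 = Z,  H_1 = Z,  H_2 = 0.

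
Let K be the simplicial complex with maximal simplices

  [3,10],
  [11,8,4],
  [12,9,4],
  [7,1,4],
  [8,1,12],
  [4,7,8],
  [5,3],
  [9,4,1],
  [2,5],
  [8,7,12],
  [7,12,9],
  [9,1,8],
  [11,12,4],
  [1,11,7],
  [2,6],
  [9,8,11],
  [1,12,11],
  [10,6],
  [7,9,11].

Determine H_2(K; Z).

H_2 ≅ Z.

K has 12 vertices, 26 edges, 14 triangles.
rank ∂_2 = 13, rank ∂_3 = 0 ⇒ b_2 = 14 − 13 − 0 = 1. So H_2 = Z.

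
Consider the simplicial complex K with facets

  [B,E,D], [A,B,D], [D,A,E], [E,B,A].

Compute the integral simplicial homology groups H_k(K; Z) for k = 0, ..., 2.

Take the total order A < B < D < E on the vertex set. Then K (dimension 2) consists of the simplices:

  0-simplices (4): A, B, D, E
  1-simplices (6): AB, AD, AE, BD, BE, DE
  2-simplices (4): ABD, ABE, ADE, BDE

giving chain groups C_0 ≅ Z^4, C_1 ≅ Z^6, C_2 ≅ Z^4.

∂_1: C_1 → C_0 sends each edge [p,q] (with p < q) to q − p. For instance
  ∂AD = D − A.
As a 4×6 matrix over Z this has rank 3, with invariant factors (1,1,1).

The boundary map ∂_2: C_2 → C_1 maps a triangle to the signed sum of its edges. For instance
  ∂BDE = DE − BE + BD,
  ∂ABD = BD − AD + AB.
The resulting 6×4 matrix has rank 3, and its Smith normal form has invariant factors (1,1,1).

Now H_k = ker ∂_k / im ∂_{k+1}, so:

  H_0: rank C_0 − rank ∂_1 = 4 − 3 = 1, and the invariant factors of ∂_1 are all 1, so H_0 ≅ Z.
  H_1: rank ker ∂_1 − rank ∂_2 = (6 − 3) − 3 = 0, and the invariant factors of ∂_2 are all 1, so H_1 ≅ 0.
  H_2: rank ker ∂_2 − rank ∂_3 = (4 − 3) − 0 = 1, and there is no ∂_3, so H_2 ≅ Z.

As a check, the Euler characteristic is 4 − 6 + 4 = 2, which agrees with 1 − 0 + 1 = 2.

H_0 = Z,  H_1 = 0,  H_2 = Z.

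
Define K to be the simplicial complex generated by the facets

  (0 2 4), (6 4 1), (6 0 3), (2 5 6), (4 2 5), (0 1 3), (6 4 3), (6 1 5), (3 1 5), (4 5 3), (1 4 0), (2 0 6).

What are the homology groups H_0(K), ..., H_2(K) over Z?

Take the total order 0 < 1 < 2 < 3 < 4 < 5 < 6 on the vertex set. Then K (dimension 2) consists of the simplices:

  0-simplices (7): [0], [1], [2], [3], [4], [5], [6]
  1-simplices (18): [0,1], [0,2], [0,3], [0,4], [0,6], [1,3], [1,4], [1,5], [1,6], [2,4], [2,5], [2,6], [3,4], [3,5], [3,6], [4,5], [4,6], [5,6]
  2-simplices (12): [0,1,3], [0,1,4], [0,2,4], [0,2,6], [0,3,6], [1,3,5], [1,4,6], [1,5,6], [2,4,5], [2,5,6], [3,4,5], [3,4,6]

so the chain groups are C_0 ≅ Z^7, C_1 ≅ Z^18, C_2 ≅ Z^12.

∂_1: C_1 → C_0 is given by ∂[p,q] = [q] − [p]. For instance
  ∂[1,5] = [5] − [1].
This gives a 7×18 integer matrix of rank 6; reducing to Smith normal form yields diagonal entries (1,1,1,1,1,1).

Boundary ∂_2: C_2 → C_1 sends each 2-simplex [p,q,r] to [q,r] − [p,r] + [p,q]. For instance
  ∂[1,5,6] = [5,6] − [1,6] + [1,5],
  ∂[2,5,6] = [5,6] − [2,6] + [2,5].
The resulting 18×12 matrix has rank 12, and its Smith normal form has invariant factors (1,1,1,1,1,1,1,1,1,1,1,2).

Now H_k = ker ∂_k / im ∂_{k+1}, so:

  H_0: rank C_0 − rank ∂_1 = 7 − 6 = 1, and the invariant factors of ∂_1 are all 1, so H_0 ≅ Z.
  H_1: rank ker ∂_1 − rank ∂_2 = (18 − 6) − 12 = 0, and ∂_2 has invariant factor 2 > 1, so H_1 ≅ Z/2Z.
  H_2: rank ker ∂_2 − rank ∂_3 = (12 − 12) − 0 = 0, and there is no ∂_3, so H_2 ≅ 0.

As a check, the Euler characteristic is 7 − 18 + 12 = 1, which agrees with 1 − 0 + 0 = 1.
(K is a triangulation of the real projective plane RP^2.)

H_0 ≅ Z,  H_1 ≅ Z/2Z,  H_2 = 0.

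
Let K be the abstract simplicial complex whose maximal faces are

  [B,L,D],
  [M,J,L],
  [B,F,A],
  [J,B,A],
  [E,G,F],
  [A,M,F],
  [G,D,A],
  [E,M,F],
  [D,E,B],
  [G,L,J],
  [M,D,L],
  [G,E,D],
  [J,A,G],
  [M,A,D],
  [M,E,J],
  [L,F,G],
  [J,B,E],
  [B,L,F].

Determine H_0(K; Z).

H_0 = Z.

Fix the vertex order A < B < D < E < F < G < J < L < M and write every simplex with vertices in increasing order. Then dim K = 2 and the simplices of K are:

  0-simplices (9): A, B, D, E, F, G, J, L, M
  1-simplices (27): AB, AD, AF, AG, AJ, AM, BD, BE, BF, BJ, BL, DE, DG, DL, DM, EF, EG, EJ, EM, FG, FL, FM, GJ, GL, JL, JM, LM
  2-simplices (18): ABF, ABJ, ADG, ADM, AFM, AGJ, BDE, BDL, BEJ, BFL, DEG, DLM, EFG, EFM, EJM, FGL, GJL, JLM

giving chain groups C_0 ≅ Z^9, C_1 ≅ Z^27, C_2 ≅ Z^18.

∂_1: C_1 → C_0 is given by ∂[p,q] = [q] − [p]. For instance
  ∂AB = B − A.
This gives a 9×27 integer matrix of rank 8; reducing to Smith normal form yields diagonal entries (1,1,1,1,1,1,1,1).

Boundary ∂_2: C_2 → C_1 acts by ∂[p,q,r] = [q,r] − [p,r] + [p,q]. For instance
  ∂DLM = LM − DM + DL,
  ∂BDE = DE − BE + BD.
The 27×18 boundary matrix has rank 17 and Smith normal form diag(1,1,1,1,1,1,1,1,1,1,1,1,1,1,1,1,1).

Computing H_k = (kernel of ∂_k) / (image of ∂_{k+1}):

  H_0: rank C_0 − rank ∂_1 = 9 − 8 = 1, and the invariant factors of ∂_1 are all 1, so H_0 = Z.

(K is a triangulation of the torus T^2.)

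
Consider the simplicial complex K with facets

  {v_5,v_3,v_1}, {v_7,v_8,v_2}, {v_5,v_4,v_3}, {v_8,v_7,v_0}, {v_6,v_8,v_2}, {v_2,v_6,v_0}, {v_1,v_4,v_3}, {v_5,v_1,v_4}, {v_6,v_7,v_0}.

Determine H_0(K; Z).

H_0 = Z^2.

We work with the vertex ordering v_0 < v_1 < v_2 < v_3 < v_4 < v_5 < v_6 < v_7 < v_8. The simplices of K, each written with vertices in increasing order, are:

  0-simplices (9): [v_0], [v_1], [v_2], [v_3], [v_4], [v_5], [v_6], [v_7], [v_8]
  1-simplices (16): (16 of them)
  2-simplices (9): [v_0,v_2,v_6], [v_0,v_6,v_7], [v_0,v_7,v_8], [v_1,v_3,v_4], [v_1,v_3,v_5], [v_1,v_4,v_5], [v_2,v_6,v_8], [v_2,v_7,v_8], [v_3,v_4,v_5]

giving chain groups C_0 ≅ Z^9, C_1 ≅ Z^16, C_2 ≅ Z^9.

∂_1: C_1 → C_0 sends each edge [p,q] (with p < q) to q − p.
This gives a 9×16 integer matrix of rank 7; reducing to Smith normal form yields diagonal entries (1,1,1,1,1,1,1).

The boundary map ∂_2: C_2 → C_1 maps a triangle to the signed sum of its edges. For instance
  ∂[v_1,v_3,v_5] = [v_3,v_5] − [v_1,v_5] + [v_1,v_3],
  ∂[v_0,v_6,v_7] = [v_6,v_7] − [v_0,v_7] + [v_0,v_6].
The resulting 16×9 matrix has rank 8, and its Smith normal form has invariant factors (1,1,1,1,1,1,1,1).

Now H_k = ker ∂_k / im ∂_{k+1}, so:

  H_0: rank C_0 − rank ∂_1 = 9 − 7 = 2, and the invariant factors of ∂_1 are all 1, so H_0 ≅ Z^2.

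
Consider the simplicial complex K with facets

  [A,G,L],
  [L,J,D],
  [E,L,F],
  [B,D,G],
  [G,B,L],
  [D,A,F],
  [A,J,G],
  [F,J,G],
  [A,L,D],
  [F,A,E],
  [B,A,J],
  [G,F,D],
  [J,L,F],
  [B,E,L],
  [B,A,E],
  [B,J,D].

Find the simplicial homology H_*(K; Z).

Fix the vertex order A < B < D < E < F < G < J < L and write every simplex with vertices in increasing order. Then dim K = 2 and the simplices of K are:

  0-simplices (8): A, B, D, E, F, G, J, L
  1-simplices (24): AB, AD, AE, AF, AG, AJ, AL, BD, BE, BG, BJ, BL, DF, DG, DJ, DL, EF, EL, FG, FJ, FL, GJ, GL, JL
  2-simplices (16): ABE, ABJ, ADF, ADL, AEF, AGJ, AGL, BDG, BDJ, BEL, BGL, DFG, DJL, EFL, FGJ, FJL

so the chain groups are C_0 ≅ Z^8, C_1 ≅ Z^24, C_2 ≅ Z^16.

The boundary map ∂_1: C_1 → C_0 is given by ∂[p,q] = [q] − [p].
This gives a 8×24 integer matrix of rank 7; reducing to Smith normal form yields diagonal entries (1,1,1,1,1,1,1).

The boundary map ∂_2: C_2 → C_1 maps a triangle to the signed sum of its edges. For instance
  ∂AGL = GL − AL + AG,
  ∂DJL = JL − DL + DJ.
The 24×16 boundary matrix has rank 15 and Smith normal form diag(1,1,1,1,1,1,1,1,1,1,1,1,1,1,1).

From H_k ≅ ker(∂_k) / im(∂_{k+1}) we obtain:

  H_0: rank C_0 − rank ∂_1 = 8 − 7 = 1, and the invariant factors of ∂_1 are all 1, so H_0 = Z.
  H_1: rank ker ∂_1 − rank ∂_2 = (24 − 7) − 15 = 2, and the invariant factors of ∂_2 are all 1, so H_1 = Z^2.
  H_2: rank ker ∂_2 − rank ∂_3 = (16 − 15) − 0 = 1, and there is no ∂_3, so H_2 = Z.

H_0 ≅ Z,  H_1 ≅ Z^2,  H_2 ≅ Z.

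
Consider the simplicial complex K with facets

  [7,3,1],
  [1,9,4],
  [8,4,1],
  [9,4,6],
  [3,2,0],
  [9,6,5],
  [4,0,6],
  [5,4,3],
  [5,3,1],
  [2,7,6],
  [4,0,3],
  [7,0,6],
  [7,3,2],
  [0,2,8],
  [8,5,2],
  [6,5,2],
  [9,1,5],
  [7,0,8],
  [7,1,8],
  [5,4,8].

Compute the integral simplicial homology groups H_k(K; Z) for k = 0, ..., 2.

K has 10 vertices, 30 edges, 20 triangles.
rank ∂_0 = 0, rank ∂_1 = 9 ⇒ b_0 = 10 − 0 − 9 = 1; all invariant factors of ∂_1 are 1 so no torsion. So H_0 = Z.
rank ∂_1 = 9, rank ∂_2 = 20 ⇒ b_1 = 30 − 9 − 20 = 1; ∂_2 has invariant factor(s) [2] giving torsion. So H_1 = Z ⊕ Z/2Z.
rank ∂_2 = 20, rank ∂_3 = 0 ⇒ b_2 = 20 − 20 − 0 = 0. So H_2 = 0.

H_0 ≅ Z,  H_1 ≅ Z ⊕ Z/2Z,  H_2 = 0.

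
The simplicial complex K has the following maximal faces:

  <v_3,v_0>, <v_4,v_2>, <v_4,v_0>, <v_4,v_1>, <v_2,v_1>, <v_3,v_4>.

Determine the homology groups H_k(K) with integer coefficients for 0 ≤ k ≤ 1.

H_0 ≅ Z,  H_1 ≅ Z^2.

K has 5 vertices, 6 edges.
rank ∂_0 = 0, rank ∂_1 = 4 ⇒ b_0 = 5 − 0 − 4 = 1; all invariant factors of ∂_1 are 1 so no torsion. So H_0 = Z.
rank ∂_1 = 4, rank ∂_2 = 0 ⇒ b_1 = 6 − 4 − 0 = 2. So H_1 = Z^2.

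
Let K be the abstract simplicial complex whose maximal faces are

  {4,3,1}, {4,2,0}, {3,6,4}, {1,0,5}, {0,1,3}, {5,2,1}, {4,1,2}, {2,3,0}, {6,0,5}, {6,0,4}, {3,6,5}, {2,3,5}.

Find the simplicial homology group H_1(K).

H_1 ≅ Z/2.

K has 7 vertices, 18 edges, 12 triangles.
rank ∂_1 = 6, rank ∂_2 = 12 ⇒ b_1 = 18 − 6 − 12 = 0; ∂_2 has invariant factor(s) [2] giving torsion. So H_1 = Z/2.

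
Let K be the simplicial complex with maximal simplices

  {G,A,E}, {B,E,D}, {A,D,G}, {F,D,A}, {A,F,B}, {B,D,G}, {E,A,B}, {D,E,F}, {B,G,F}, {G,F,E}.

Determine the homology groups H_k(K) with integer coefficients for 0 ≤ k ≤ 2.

H_0 ≅ Z,  H_1 ≅ Z/2Z,  H_2 = 0.

Fix the vertex order A < B < D < E < F < G and write every simplex with vertices in increasing order. Then dim K = 2 and the simplices of K are:

  0-simplices (6): A, B, D, E, F, G
  1-simplices (15): AB, AD, AE, AF, AG, BD, BE, BF, BG, DE, DF, DG, EF, EG, FG
  2-simplices (10): ABE, ABF, ADF, ADG, AEG, BDE, BDG, BFG, DEF, EFG

giving chain groups C_0 ≅ Z^6, C_1 ≅ Z^15, C_2 ≅ Z^10.

∂_1: C_1 → C_0 is given by ∂[p,q] = [q] − [p]. For instance
  ∂DF = F − D.
As a 6×15 matrix over Z this has rank 5, with invariant factors (1,1,1,1,1).

∂_2: C_2 → C_1 acts by ∂[p,q,r] = [q,r] − [p,r] + [p,q]. For instance
  ∂ADG = DG − AG + AD,
  ∂AEG = EG − AG + AE.
The resulting 15×10 matrix has rank 10, and its Smith normal form has invariant factors (1,1,1,1,1,1,1,1,1,2).

Computing H_k = (kernel of ∂_k) / (image of ∂_{k+1}):

  H_0: rank C_0 − rank ∂_1 = 6 − 5 = 1, and the invariant factors of ∂_1 are all 1, so H_0 = Z.
  H_1: rank ker ∂_1 − rank ∂_2 = (15 − 5) − 10 = 0, and ∂_2 has invariant factor 2 > 1, so H_1 = Z/2Z.
  H_2: rank ker ∂_2 − rank ∂_3 = (10 − 10) − 0 = 0, and there is no ∂_3, so H_2 = 0.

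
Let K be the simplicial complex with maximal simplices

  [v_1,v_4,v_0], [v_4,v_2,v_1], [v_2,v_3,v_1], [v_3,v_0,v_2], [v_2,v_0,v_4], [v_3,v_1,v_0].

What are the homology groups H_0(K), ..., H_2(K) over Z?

Fix the vertex order v_0 < v_1 < v_2 < v_3 < v_4 and write every simplex with vertices in increasing order. Then dim K = 2 and the simplices of K are:

  0-simplices (5): [v_0], [v_1], [v_2], [v_3], [v_4]
  1-simplices (9): [v_0,v_1], [v_0,v_2], [v_0,v_3], [v_0,v_4], [v_1,v_2], [v_1,v_3], [v_1,v_4], [v_2,v_3], [v_2,v_4]
  2-simplices (6): [v_0,v_1,v_3], [v_0,v_1,v_4], [v_0,v_2,v_3], [v_0,v_2,v_4], [v_1,v_2,v_3], [v_1,v_2,v_4]

giving chain groups C_0 ≅ Z^5, C_1 ≅ Z^9, C_2 ≅ Z^6.

The boundary map ∂_1: C_1 → C_0 is given by ∂[p,q] = [q] − [p].
The resulting 5×9 matrix has rank 4, and its Smith normal form has invariant factors (1,1,1,1).

Boundary ∂_2: C_2 → C_1 sends each 2-simplex [p,q,r] to [q,r] − [p,r] + [p,q]. For instance
  ∂[v_0,v_2,v_4] = [v_2,v_4] − [v_0,v_4] + [v_0,v_2],
  ∂[v_0,v_1,v_4] = [v_1,v_4] − [v_0,v_4] + [v_0,v_1].
As a 9×6 matrix over Z this has rank 5, with invariant factors (1,1,1,1,1).

From H_k ≅ ker(∂_k) / im(∂_{k+1}) we obtain:

  H_0: rank C_0 − rank ∂_1 = 5 − 4 = 1, and the invariant factors of ∂_1 are all 1, so H_0 = Z.
  H_1: rank ker ∂_1 − rank ∂_2 = (9 − 4) − 5 = 0, and the invariant factors of ∂_2 are all 1, so H_1 = 0.
  H_2: rank ker ∂_2 − rank ∂_3 = (6 − 5) − 0 = 1, and there is no ∂_3, so H_2 = Z.

As a check, the Euler characteristic is 5 − 9 + 6 = 2, which agrees with 1 − 0 + 1 = 2.
(K is a triangulation of the 2-sphere S^2.)

H_0 = Z,  H_1 = 0,  H_2 = Z.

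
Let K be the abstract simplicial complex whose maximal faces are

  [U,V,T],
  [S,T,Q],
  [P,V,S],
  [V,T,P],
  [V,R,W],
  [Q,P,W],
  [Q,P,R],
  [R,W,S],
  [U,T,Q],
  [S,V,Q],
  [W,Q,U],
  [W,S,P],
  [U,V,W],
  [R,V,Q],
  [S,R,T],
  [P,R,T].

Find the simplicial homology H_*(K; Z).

K has 8 vertices, 24 edges, 16 triangles.
rank ∂_0 = 0, rank ∂_1 = 7 ⇒ b_0 = 8 − 0 − 7 = 1; all invariant factors of ∂_1 are 1 so no torsion. So H_0 ≅ Z.
rank ∂_1 = 7, rank ∂_2 = 15 ⇒ b_1 = 24 − 7 − 15 = 2; all invariant factors of ∂_2 are 1 so no torsion. So H_1 ≅ Z^2.
rank ∂_2 = 15, rank ∂_3 = 0 ⇒ b_2 = 16 − 15 − 0 = 1. So H_2 ≅ Z.

H_0 ≅ Z,  H_1 ≅ Z^2,  H_2 ≅ Z.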